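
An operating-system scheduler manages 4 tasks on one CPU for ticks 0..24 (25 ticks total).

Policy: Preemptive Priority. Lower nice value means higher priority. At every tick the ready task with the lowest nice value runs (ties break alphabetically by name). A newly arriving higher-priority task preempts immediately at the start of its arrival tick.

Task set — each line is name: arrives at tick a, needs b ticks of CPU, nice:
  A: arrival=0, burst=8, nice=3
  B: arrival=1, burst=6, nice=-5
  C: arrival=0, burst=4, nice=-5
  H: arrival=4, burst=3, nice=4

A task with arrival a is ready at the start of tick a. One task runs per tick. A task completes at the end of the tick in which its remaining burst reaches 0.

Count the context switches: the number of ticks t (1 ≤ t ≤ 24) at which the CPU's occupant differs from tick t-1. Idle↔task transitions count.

t=0: ready={A,C} → run C
t=1: ready={A,B,C} → run B
t=2: ready={A,B,C} → run B
t=3: ready={A,B,C} → run B
t=4: ready={A,B,C,H} → run B
t=5: ready={A,B,C,H} → run B
t=6: ready={A,B,C,H} → run B
t=7: ready={A,C,H} → run C
t=8: ready={A,C,H} → run C
t=9: ready={A,C,H} → run C
t=10: ready={A,H} → run A
t=11: ready={A,H} → run A
t=12: ready={A,H} → run A
t=13: ready={A,H} → run A
t=14: ready={A,H} → run A
t=15: ready={A,H} → run A
t=16: ready={A,H} → run A
t=17: ready={A,H} → run A
t=18: ready={H} → run H
t=19: ready={H} → run H
t=20: ready={H} → run H
t=21: (idle)
t=22: (idle)
t=23: (idle)
t=24: (idle)

context switches = 5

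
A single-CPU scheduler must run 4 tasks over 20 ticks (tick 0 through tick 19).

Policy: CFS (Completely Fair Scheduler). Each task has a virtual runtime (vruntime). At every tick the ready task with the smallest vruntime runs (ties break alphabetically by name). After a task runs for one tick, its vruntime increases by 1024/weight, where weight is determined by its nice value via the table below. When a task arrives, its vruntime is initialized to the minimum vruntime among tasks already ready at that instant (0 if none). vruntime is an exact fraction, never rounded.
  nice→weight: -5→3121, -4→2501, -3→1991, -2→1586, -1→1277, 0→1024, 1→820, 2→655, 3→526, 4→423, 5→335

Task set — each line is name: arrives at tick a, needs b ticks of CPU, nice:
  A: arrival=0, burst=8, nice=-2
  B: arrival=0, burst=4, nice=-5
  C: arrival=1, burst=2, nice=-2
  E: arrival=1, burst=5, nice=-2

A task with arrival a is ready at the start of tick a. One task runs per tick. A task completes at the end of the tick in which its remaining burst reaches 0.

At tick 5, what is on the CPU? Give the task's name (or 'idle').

t=0: vr[A=0 B=0] → run A
t=1: vr[A=512/793 B=0 C=0 E=0] → run B
t=2: vr[A=512/793 B=1024/3121 C=0 E=0] → run C
t=3: vr[A=512/793 B=1024/3121 C=512/793 E=0] → run E
t=4: vr[A=512/793 B=1024/3121 C=512/793 E=512/793] → run B
t=5: vr[A=512/793 B=2048/3121 C=512/793 E=512/793] → run A
t=6: vr[A=1024/793 B=2048/3121 C=512/793 E=512/793] → run C
t=7: vr[A=1024/793 B=2048/3121 E=512/793] → run E
t=8: vr[A=1024/793 B=2048/3121 E=1024/793] → run B
t=9: vr[A=1024/793 B=3072/3121 E=1024/793] → run B
t=10: vr[A=1024/793 E=1024/793] → run A
t=11: vr[A=1536/793 E=1024/793] → run E
t=12: vr[A=1536/793 E=1536/793] → run A
t=13: vr[A=2048/793 E=1536/793] → run E
t=14: vr[A=2048/793 E=2048/793] → run A
t=15: vr[A=2560/793 E=2048/793] → run E
t=16: vr[A=2560/793] → run A
t=17: vr[A=3072/793] → run A
t=18: vr[A=3584/793] → run A
t=19: (idle)

running at tick 5 = A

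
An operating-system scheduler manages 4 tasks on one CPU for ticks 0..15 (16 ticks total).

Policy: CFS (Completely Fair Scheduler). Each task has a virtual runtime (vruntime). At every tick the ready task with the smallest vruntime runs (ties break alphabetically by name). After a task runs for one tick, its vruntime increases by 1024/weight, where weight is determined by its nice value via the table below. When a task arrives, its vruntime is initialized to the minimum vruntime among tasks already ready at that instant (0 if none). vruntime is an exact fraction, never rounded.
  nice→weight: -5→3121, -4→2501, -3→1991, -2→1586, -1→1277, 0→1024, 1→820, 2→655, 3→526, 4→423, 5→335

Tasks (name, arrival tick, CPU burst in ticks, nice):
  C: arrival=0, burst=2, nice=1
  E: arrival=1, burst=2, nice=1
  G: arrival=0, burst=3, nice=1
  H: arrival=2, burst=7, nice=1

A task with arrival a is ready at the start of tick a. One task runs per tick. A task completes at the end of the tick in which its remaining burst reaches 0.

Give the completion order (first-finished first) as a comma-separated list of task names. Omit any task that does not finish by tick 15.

completion order = C, E, G, H

t=0: vr[C=0 G=0] → run C
t=1: vr[C=256/205 E=0 G=0] → run E
t=2: vr[C=256/205 E=256/205 G=0 H=0] → run G
t=3: vr[C=256/205 E=256/205 G=256/205 H=0] → run H
t=4: vr[C=256/205 E=256/205 G=256/205 H=256/205] → run C
t=5: vr[E=256/205 G=256/205 H=256/205] → run E
t=6: vr[G=256/205 H=256/205] → run G
t=7: vr[G=512/205 H=256/205] → run H
t=8: vr[G=512/205 H=512/205] → run G
t=9: vr[H=512/205] → run H
t=10: vr[H=768/205] → run H
t=11: vr[H=1024/205] → run H
t=12: vr[H=256/41] → run H
t=13: vr[H=1536/205] → run H
t=14: (idle)
t=15: (idle)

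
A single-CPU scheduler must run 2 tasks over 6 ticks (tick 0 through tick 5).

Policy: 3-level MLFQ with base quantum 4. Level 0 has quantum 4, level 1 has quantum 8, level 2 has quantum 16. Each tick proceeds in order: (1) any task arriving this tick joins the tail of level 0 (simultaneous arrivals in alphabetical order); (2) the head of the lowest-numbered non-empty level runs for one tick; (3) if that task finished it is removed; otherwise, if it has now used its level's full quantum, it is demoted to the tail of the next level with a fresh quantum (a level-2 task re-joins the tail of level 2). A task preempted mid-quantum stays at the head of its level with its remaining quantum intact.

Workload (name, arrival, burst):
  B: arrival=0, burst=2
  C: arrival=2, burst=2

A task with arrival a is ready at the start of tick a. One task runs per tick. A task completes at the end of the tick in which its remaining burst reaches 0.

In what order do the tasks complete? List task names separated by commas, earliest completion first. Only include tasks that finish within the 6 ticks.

t=0: L0/L1/L2 = B/-/- → run B
t=1: L0/L1/L2 = B/-/- → run B
t=2: L0/L1/L2 = C/-/- → run C
t=3: L0/L1/L2 = C/-/- → run C
t=4: (idle)
t=5: (idle)

completion order = B, C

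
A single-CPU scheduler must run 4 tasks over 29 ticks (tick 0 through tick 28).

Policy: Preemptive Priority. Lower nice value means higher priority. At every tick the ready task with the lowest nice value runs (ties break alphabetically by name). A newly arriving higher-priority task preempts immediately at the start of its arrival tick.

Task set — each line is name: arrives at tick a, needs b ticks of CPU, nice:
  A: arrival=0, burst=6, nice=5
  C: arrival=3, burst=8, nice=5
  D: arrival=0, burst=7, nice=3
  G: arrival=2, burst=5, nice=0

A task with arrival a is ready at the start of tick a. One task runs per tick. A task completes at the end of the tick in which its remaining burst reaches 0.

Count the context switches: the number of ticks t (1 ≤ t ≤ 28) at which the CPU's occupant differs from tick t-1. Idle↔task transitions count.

t=0: ready={A,D} → run D
t=1: ready={A,D} → run D
t=2: ready={A,D,G} → run G
t=3: ready={A,C,D,G} → run G
t=4: ready={A,C,D,G} → run G
t=5: ready={A,C,D,G} → run G
t=6: ready={A,C,D,G} → run G
t=7: ready={A,C,D} → run D
t=8: ready={A,C,D} → run D
t=9: ready={A,C,D} → run D
t=10: ready={A,C,D} → run D
t=11: ready={A,C,D} → run D
t=12: ready={A,C} → run A
t=13: ready={A,C} → run A
t=14: ready={A,C} → run A
t=15: ready={A,C} → run A
t=16: ready={A,C} → run A
t=17: ready={A,C} → run A
t=18: ready={C} → run C
t=19: ready={C} → run C
t=20: ready={C} → run C
t=21: ready={C} → run C
t=22: ready={C} → run C
t=23: ready={C} → run C
t=24: ready={C} → run C
t=25: ready={C} → run C
t=26: (idle)
t=27: (idle)
t=28: (idle)

context switches = 5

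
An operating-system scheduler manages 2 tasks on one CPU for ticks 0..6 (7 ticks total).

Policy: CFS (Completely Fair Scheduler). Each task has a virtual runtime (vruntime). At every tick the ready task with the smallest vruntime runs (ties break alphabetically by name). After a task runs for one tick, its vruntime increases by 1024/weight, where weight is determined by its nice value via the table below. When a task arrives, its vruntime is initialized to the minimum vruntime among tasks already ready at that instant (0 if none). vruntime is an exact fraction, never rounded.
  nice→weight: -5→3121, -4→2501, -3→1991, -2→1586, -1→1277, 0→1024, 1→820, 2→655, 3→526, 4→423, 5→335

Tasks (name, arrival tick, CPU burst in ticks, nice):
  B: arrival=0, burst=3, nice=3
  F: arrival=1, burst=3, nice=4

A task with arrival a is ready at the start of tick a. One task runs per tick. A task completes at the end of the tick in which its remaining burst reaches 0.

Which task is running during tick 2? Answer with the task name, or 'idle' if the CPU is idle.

t=0: vr[B=0] → run B
t=1: vr[B=512/263 F=512/263] → run B
t=2: vr[B=1024/263 F=512/263] → run F
t=3: vr[B=1024/263 F=485888/111249] → run B
t=4: vr[F=485888/111249] → run F
t=5: vr[F=755200/111249] → run F
t=6: (idle)

running at tick 2 = F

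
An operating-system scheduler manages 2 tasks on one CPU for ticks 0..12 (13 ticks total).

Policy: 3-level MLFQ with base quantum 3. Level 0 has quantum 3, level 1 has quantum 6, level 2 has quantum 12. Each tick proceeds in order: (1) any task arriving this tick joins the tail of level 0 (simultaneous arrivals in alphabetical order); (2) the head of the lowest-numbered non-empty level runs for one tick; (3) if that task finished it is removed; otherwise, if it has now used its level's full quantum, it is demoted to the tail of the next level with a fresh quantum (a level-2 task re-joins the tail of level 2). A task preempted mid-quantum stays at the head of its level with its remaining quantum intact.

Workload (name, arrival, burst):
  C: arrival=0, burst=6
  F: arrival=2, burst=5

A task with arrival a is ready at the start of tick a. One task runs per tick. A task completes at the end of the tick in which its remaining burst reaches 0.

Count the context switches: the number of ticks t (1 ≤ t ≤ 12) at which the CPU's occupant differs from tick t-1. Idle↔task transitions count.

t=0: L0/L1/L2 = C/-/- → run C
t=1: L0/L1/L2 = C/-/- → run C
t=2: L0/L1/L2 = CF/-/- → run C
t=3: L0/L1/L2 = F/C/- → run F
t=4: L0/L1/L2 = F/C/- → run F
t=5: L0/L1/L2 = F/C/- → run F
t=6: L0/L1/L2 = -/CF/- → run C
t=7: L0/L1/L2 = -/CF/- → run C
t=8: L0/L1/L2 = -/CF/- → run C
t=9: L0/L1/L2 = -/F/- → run F
t=10: L0/L1/L2 = -/F/- → run F
t=11: (idle)
t=12: (idle)

context switches = 4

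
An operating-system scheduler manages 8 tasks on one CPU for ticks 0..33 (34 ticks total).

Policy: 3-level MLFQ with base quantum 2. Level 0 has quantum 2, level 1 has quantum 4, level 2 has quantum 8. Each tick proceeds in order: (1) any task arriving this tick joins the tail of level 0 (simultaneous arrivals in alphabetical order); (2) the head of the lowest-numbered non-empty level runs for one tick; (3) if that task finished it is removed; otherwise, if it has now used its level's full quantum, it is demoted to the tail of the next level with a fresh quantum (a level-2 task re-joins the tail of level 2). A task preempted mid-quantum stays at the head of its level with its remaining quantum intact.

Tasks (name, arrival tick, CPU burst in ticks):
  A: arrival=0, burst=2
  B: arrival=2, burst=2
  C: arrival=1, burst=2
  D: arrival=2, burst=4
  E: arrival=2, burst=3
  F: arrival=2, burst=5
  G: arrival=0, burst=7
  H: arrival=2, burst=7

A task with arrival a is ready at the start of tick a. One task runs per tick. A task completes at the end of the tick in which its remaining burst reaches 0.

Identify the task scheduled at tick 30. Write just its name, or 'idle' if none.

running at tick 30 = G

t=0: L0/L1/L2 = AG/-/- → run A
t=1: L0/L1/L2 = AGC/-/- → run A
t=2: L0/L1/L2 = GCBDEFH/-/- → run G
t=3: L0/L1/L2 = GCBDEFH/-/- → run G
t=4: L0/L1/L2 = CBDEFH/G/- → run C
t=5: L0/L1/L2 = CBDEFH/G/- → run C
t=6: L0/L1/L2 = BDEFH/G/- → run B
t=7: L0/L1/L2 = BDEFH/G/- → run B
t=8: L0/L1/L2 = DEFH/G/- → run D
t=9: L0/L1/L2 = DEFH/G/- → run D
t=10: L0/L1/L2 = EFH/GD/- → run E
t=11: L0/L1/L2 = EFH/GD/- → run E
t=12: L0/L1/L2 = FH/GDE/- → run F
t=13: L0/L1/L2 = FH/GDE/- → run F
t=14: L0/L1/L2 = H/GDEF/- → run H
t=15: L0/L1/L2 = H/GDEF/- → run H
t=16: L0/L1/L2 = -/GDEFH/- → run G
t=17: L0/L1/L2 = -/GDEFH/- → run G
t=18: L0/L1/L2 = -/GDEFH/- → run G
t=19: L0/L1/L2 = -/GDEFH/- → run G
t=20: L0/L1/L2 = -/DEFH/G → run D
t=21: L0/L1/L2 = -/DEFH/G → run D
t=22: L0/L1/L2 = -/EFH/G → run E
t=23: L0/L1/L2 = -/FH/G → run F
t=24: L0/L1/L2 = -/FH/G → run F
t=25: L0/L1/L2 = -/FH/G → run F
t=26: L0/L1/L2 = -/H/G → run H
t=27: L0/L1/L2 = -/H/G → run H
t=28: L0/L1/L2 = -/H/G → run H
t=29: L0/L1/L2 = -/H/G → run H
t=30: L0/L1/L2 = -/-/GH → run G
t=31: L0/L1/L2 = -/-/H → run H
t=32: (idle)
t=33: (idle)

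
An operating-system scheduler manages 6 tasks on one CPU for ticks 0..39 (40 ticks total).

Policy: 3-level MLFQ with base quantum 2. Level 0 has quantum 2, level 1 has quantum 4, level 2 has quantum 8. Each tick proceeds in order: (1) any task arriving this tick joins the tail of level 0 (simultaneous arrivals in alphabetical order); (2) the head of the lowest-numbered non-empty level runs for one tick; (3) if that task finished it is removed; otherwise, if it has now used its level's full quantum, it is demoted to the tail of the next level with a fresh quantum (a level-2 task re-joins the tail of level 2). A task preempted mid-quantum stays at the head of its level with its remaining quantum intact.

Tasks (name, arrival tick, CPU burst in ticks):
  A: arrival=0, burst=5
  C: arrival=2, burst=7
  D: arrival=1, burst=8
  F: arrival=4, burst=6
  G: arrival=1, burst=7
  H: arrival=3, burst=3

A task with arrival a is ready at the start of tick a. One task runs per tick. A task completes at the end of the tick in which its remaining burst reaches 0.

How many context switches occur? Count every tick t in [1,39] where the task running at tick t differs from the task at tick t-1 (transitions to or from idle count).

context switches = 15

t=0: L0/L1/L2 = A/-/- → run A
t=1: L0/L1/L2 = ADG/-/- → run A
t=2: L0/L1/L2 = DGC/A/- → run D
t=3: L0/L1/L2 = DGCH/A/- → run D
t=4: L0/L1/L2 = GCHF/AD/- → run G
t=5: L0/L1/L2 = GCHF/AD/- → run G
t=6: L0/L1/L2 = CHF/ADG/- → run C
t=7: L0/L1/L2 = CHF/ADG/- → run C
t=8: L0/L1/L2 = HF/ADGC/- → run H
t=9: L0/L1/L2 = HF/ADGC/- → run H
t=10: L0/L1/L2 = F/ADGCH/- → run F
t=11: L0/L1/L2 = F/ADGCH/- → run F
t=12: L0/L1/L2 = -/ADGCHF/- → run A
t=13: L0/L1/L2 = -/ADGCHF/- → run A
t=14: L0/L1/L2 = -/ADGCHF/- → run A
t=15: L0/L1/L2 = -/DGCHF/- → run D
t=16: L0/L1/L2 = -/DGCHF/- → run D
t=17: L0/L1/L2 = -/DGCHF/- → run D
t=18: L0/L1/L2 = -/DGCHF/- → run D
t=19: L0/L1/L2 = -/GCHF/D → run G
t=20: L0/L1/L2 = -/GCHF/D → run G
t=21: L0/L1/L2 = -/GCHF/D → run G
t=22: L0/L1/L2 = -/GCHF/D → run G
t=23: L0/L1/L2 = -/CHF/DG → run C
t=24: L0/L1/L2 = -/CHF/DG → run C
t=25: L0/L1/L2 = -/CHF/DG → run C
t=26: L0/L1/L2 = -/CHF/DG → run C
t=27: L0/L1/L2 = -/HF/DGC → run H
t=28: L0/L1/L2 = -/F/DGC → run F
t=29: L0/L1/L2 = -/F/DGC → run F
t=30: L0/L1/L2 = -/F/DGC → run F
t=31: L0/L1/L2 = -/F/DGC → run F
t=32: L0/L1/L2 = -/-/DGC → run D
t=33: L0/L1/L2 = -/-/DGC → run D
t=34: L0/L1/L2 = -/-/GC → run G
t=35: L0/L1/L2 = -/-/C → run C
t=36: (idle)
t=37: (idle)
t=38: (idle)
t=39: (idle)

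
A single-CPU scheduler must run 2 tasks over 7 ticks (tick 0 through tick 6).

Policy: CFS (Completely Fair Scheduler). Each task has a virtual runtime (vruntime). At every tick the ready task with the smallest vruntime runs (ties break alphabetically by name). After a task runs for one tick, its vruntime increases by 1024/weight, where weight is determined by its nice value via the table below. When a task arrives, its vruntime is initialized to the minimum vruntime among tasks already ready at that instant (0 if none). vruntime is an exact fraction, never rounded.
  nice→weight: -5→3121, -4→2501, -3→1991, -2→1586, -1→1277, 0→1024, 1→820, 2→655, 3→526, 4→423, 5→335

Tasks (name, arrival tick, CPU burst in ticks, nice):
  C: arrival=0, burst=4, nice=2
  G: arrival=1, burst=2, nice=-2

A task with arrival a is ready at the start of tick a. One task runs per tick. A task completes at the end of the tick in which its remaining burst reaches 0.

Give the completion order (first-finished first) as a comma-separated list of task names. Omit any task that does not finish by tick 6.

completion order = G, C

t=0: vr[C=0] → run C
t=1: vr[C=1024/655 G=1024/655] → run C
t=2: vr[C=2048/655 G=1024/655] → run G
t=3: vr[C=2048/655 G=1147392/519415] → run G
t=4: vr[C=2048/655] → run C
t=5: vr[C=3072/655] → run C
t=6: (idle)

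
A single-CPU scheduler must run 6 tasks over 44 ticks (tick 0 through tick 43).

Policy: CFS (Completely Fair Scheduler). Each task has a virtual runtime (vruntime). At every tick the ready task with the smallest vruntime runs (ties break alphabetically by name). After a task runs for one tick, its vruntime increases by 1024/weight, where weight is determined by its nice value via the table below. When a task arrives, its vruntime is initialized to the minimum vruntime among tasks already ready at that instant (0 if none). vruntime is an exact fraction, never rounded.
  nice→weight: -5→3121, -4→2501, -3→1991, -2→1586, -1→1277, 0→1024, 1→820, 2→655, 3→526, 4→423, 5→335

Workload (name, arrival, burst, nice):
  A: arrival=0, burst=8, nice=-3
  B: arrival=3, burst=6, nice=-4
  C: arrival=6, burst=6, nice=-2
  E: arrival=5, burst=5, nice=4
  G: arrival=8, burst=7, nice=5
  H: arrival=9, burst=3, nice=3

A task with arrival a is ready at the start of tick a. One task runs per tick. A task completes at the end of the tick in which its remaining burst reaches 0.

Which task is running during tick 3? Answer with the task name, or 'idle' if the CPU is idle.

t=0: vr[A=0] → run A
t=1: vr[A=1024/1991] → run A
t=2: vr[A=2048/1991] → run A
t=3: vr[A=3072/1991 B=3072/1991] → run A
t=4: vr[A=4096/1991 B=3072/1991] → run B
t=5: vr[A=4096/1991 B=9721856/4979491 E=9721856/4979491] → run B
t=6: vr[A=4096/1991 B=11760640/4979491 C=9721856/4979491 E=9721856/4979491] → run C
t=7: vr[A=4096/1991 B=11760640/4979491 C=168179200/64733383 E=9721856/4979491] → run E
t=8: vr[A=4096/1991 B=11760640/4979491 C=168179200/64733383 E=9211343872/2106324693 G=4096/1991] → run A
t=9: vr[A=5120/1991 B=11760640/4979491 C=168179200/64733383 E=9211343872/2106324693 G=4096/1991 H=4096/1991] → run G
t=10: vr[A=5120/1991 B=11760640/4979491 C=168179200/64733383 E=9211343872/2106324693 G=3410944/666985 H=4096/1991] → run H
t=11: vr[A=5120/1991 B=11760640/4979491 C=168179200/64733383 E=9211343872/2106324693 G=3410944/666985 H=2096640/523633] → run B
t=12: vr[A=5120/1991 B=13799424/4979491 C=168179200/64733383 E=9211343872/2106324693 G=3410944/666985 H=2096640/523633] → run A
t=13: vr[A=6144/1991 B=13799424/4979491 C=168179200/64733383 E=9211343872/2106324693 G=3410944/666985 H=2096640/523633] → run C
t=14: vr[A=6144/1991 B=13799424/4979491 C=209974272/64733383 E=9211343872/2106324693 G=3410944/666985 H=2096640/523633] → run B
t=15: vr[A=6144/1991 B=15838208/4979491 C=209974272/64733383 E=9211343872/2106324693 G=3410944/666985 H=2096640/523633] → run A
t=16: vr[A=7168/1991 B=15838208/4979491 C=209974272/64733383 E=9211343872/2106324693 G=3410944/666985 H=2096640/523633] → run B
t=17: vr[A=7168/1991 B=17876992/4979491 C=209974272/64733383 E=9211343872/2106324693 G=3410944/666985 H=2096640/523633] → run C
t=18: vr[A=7168/1991 B=17876992/4979491 C=251769344/64733383 E=9211343872/2106324693 G=3410944/666985 H=2096640/523633] → run B
t=19: vr[A=7168/1991 C=251769344/64733383 E=9211343872/2106324693 G=3410944/666985 H=2096640/523633] → run A
t=20: vr[C=251769344/64733383 E=9211343872/2106324693 G=3410944/666985 H=2096640/523633] → run C
t=21: vr[C=293564416/64733383 E=9211343872/2106324693 G=3410944/666985 H=2096640/523633] → run H
t=22: vr[C=293564416/64733383 E=9211343872/2106324693 G=3410944/666985 H=3116032/523633] → run E
t=23: vr[C=293564416/64733383 E=14310342656/2106324693 G=3410944/666985 H=3116032/523633] → run C
t=24: vr[C=335359488/64733383 E=14310342656/2106324693 G=3410944/666985 H=3116032/523633] → run G
t=25: vr[C=335359488/64733383 E=14310342656/2106324693 G=5449728/666985 H=3116032/523633] → run C
t=26: vr[E=14310342656/2106324693 G=5449728/666985 H=3116032/523633] → run H
t=27: vr[E=14310342656/2106324693 G=5449728/666985] → run E
t=28: vr[E=6469780480/702108231 G=5449728/666985] → run G
t=29: vr[E=6469780480/702108231 G=7488512/666985] → run E
t=30: vr[E=24508340224/2106324693 G=7488512/666985] → run G
t=31: vr[E=24508340224/2106324693 G=9527296/666985] → run E
t=32: vr[G=9527296/666985] → run G
t=33: vr[G=2313216/133397] → run G
t=34: vr[G=13604864/666985] → run G
t=35: (idle)
t=36: (idle)
t=37: (idle)
t=38: (idle)
t=39: (idle)
t=40: (idle)
t=41: (idle)
t=42: (idle)
t=43: (idle)

running at tick 3 = A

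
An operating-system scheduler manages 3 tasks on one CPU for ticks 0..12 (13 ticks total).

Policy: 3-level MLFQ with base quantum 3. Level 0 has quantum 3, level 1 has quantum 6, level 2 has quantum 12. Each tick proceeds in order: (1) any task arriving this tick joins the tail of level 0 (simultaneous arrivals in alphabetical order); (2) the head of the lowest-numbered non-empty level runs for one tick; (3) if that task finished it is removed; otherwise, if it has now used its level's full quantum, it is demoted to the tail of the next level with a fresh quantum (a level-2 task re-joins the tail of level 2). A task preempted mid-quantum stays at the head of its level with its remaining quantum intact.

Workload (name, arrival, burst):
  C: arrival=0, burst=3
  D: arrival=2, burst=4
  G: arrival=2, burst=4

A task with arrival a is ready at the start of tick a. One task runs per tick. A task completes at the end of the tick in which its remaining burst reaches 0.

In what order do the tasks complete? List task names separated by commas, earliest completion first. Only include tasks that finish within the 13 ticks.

t=0: L0/L1/L2 = C/-/- → run C
t=1: L0/L1/L2 = C/-/- → run C
t=2: L0/L1/L2 = CDG/-/- → run C
t=3: L0/L1/L2 = DG/-/- → run D
t=4: L0/L1/L2 = DG/-/- → run D
t=5: L0/L1/L2 = DG/-/- → run D
t=6: L0/L1/L2 = G/D/- → run G
t=7: L0/L1/L2 = G/D/- → run G
t=8: L0/L1/L2 = G/D/- → run G
t=9: L0/L1/L2 = -/DG/- → run D
t=10: L0/L1/L2 = -/G/- → run G
t=11: (idle)
t=12: (idle)

completion order = C, D, G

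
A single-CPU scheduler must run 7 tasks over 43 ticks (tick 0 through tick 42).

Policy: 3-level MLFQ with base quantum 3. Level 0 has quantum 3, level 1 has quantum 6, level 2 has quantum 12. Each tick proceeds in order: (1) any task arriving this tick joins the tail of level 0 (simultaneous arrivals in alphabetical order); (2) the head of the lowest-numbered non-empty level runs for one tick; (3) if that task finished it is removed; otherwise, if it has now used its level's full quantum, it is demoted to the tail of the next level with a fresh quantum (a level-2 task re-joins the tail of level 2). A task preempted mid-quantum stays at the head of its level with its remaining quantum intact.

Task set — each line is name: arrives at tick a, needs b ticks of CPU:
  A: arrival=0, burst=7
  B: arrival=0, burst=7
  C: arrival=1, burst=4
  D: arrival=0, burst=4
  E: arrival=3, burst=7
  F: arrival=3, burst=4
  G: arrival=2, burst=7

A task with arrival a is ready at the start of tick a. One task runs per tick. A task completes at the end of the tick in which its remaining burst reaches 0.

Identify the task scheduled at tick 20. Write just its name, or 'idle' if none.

t=0: L0/L1/L2 = ABD/-/- → run A
t=1: L0/L1/L2 = ABDC/-/- → run A
t=2: L0/L1/L2 = ABDCG/-/- → run A
t=3: L0/L1/L2 = BDCGEF/A/- → run B
t=4: L0/L1/L2 = BDCGEF/A/- → run B
t=5: L0/L1/L2 = BDCGEF/A/- → run B
t=6: L0/L1/L2 = DCGEF/AB/- → run D
t=7: L0/L1/L2 = DCGEF/AB/- → run D
t=8: L0/L1/L2 = DCGEF/AB/- → run D
t=9: L0/L1/L2 = CGEF/ABD/- → run C
t=10: L0/L1/L2 = CGEF/ABD/- → run C
t=11: L0/L1/L2 = CGEF/ABD/- → run C
t=12: L0/L1/L2 = GEF/ABDC/- → run G
t=13: L0/L1/L2 = GEF/ABDC/- → run G
t=14: L0/L1/L2 = GEF/ABDC/- → run G
t=15: L0/L1/L2 = EF/ABDCG/- → run E
t=16: L0/L1/L2 = EF/ABDCG/- → run E
t=17: L0/L1/L2 = EF/ABDCG/- → run E
t=18: L0/L1/L2 = F/ABDCGE/- → run F
t=19: L0/L1/L2 = F/ABDCGE/- → run F
t=20: L0/L1/L2 = F/ABDCGE/- → run F
t=21: L0/L1/L2 = -/ABDCGEF/- → run A
t=22: L0/L1/L2 = -/ABDCGEF/- → run A
t=23: L0/L1/L2 = -/ABDCGEF/- → run A
t=24: L0/L1/L2 = -/ABDCGEF/- → run A
t=25: L0/L1/L2 = -/BDCGEF/- → run B
t=26: L0/L1/L2 = -/BDCGEF/- → run B
t=27: L0/L1/L2 = -/BDCGEF/- → run B
t=28: L0/L1/L2 = -/BDCGEF/- → run B
t=29: L0/L1/L2 = -/DCGEF/- → run D
t=30: L0/L1/L2 = -/CGEF/- → run C
t=31: L0/L1/L2 = -/GEF/- → run G
t=32: L0/L1/L2 = -/GEF/- → run G
t=33: L0/L1/L2 = -/GEF/- → run G
t=34: L0/L1/L2 = -/GEF/- → run G
t=35: L0/L1/L2 = -/EF/- → run E
t=36: L0/L1/L2 = -/EF/- → run E
t=37: L0/L1/L2 = -/EF/- → run E
t=38: L0/L1/L2 = -/EF/- → run E
t=39: L0/L1/L2 = -/F/- → run F
t=40: (idle)
t=41: (idle)
t=42: (idle)

running at tick 20 = F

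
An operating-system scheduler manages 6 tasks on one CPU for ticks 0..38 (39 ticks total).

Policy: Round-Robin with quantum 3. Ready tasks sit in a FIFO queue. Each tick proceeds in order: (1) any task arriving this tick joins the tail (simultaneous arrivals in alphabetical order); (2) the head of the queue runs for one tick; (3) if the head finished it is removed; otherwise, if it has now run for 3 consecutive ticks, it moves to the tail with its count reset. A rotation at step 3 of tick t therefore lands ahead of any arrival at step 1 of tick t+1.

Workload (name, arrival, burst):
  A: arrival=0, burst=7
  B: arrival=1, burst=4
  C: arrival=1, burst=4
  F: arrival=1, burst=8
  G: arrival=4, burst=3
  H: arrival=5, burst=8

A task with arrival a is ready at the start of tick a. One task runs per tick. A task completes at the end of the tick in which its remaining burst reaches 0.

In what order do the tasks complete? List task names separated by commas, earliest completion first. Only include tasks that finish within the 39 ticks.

completion order = G, B, C, A, F, H

t=0: queue=[A] q_used=0 → run A
t=1: queue=[A,B,C,F] q_used=1 → run A
t=2: queue=[A,B,C,F] q_used=2 → run A
t=3: queue=[B,C,F,A] q_used=0 → run B
t=4: queue=[B,C,F,A,G] q_used=1 → run B
t=5: queue=[B,C,F,A,G,H] q_used=2 → run B
t=6: queue=[C,F,A,G,H,B] q_used=0 → run C
t=7: queue=[C,F,A,G,H,B] q_used=1 → run C
t=8: queue=[C,F,A,G,H,B] q_used=2 → run C
t=9: queue=[F,A,G,H,B,C] q_used=0 → run F
t=10: queue=[F,A,G,H,B,C] q_used=1 → run F
t=11: queue=[F,A,G,H,B,C] q_used=2 → run F
t=12: queue=[A,G,H,B,C,F] q_used=0 → run A
t=13: queue=[A,G,H,B,C,F] q_used=1 → run A
t=14: queue=[A,G,H,B,C,F] q_used=2 → run A
t=15: queue=[G,H,B,C,F,A] q_used=0 → run G
t=16: queue=[G,H,B,C,F,A] q_used=1 → run G
t=17: queue=[G,H,B,C,F,A] q_used=2 → run G
t=18: queue=[H,B,C,F,A] q_used=0 → run H
t=19: queue=[H,B,C,F,A] q_used=1 → run H
t=20: queue=[H,B,C,F,A] q_used=2 → run H
t=21: queue=[B,C,F,A,H] q_used=0 → run B
t=22: queue=[C,F,A,H] q_used=0 → run C
t=23: queue=[F,A,H] q_used=0 → run F
t=24: queue=[F,A,H] q_used=1 → run F
t=25: queue=[F,A,H] q_used=2 → run F
t=26: queue=[A,H,F] q_used=0 → run A
t=27: queue=[H,F] q_used=0 → run H
t=28: queue=[H,F] q_used=1 → run H
t=29: queue=[H,F] q_used=2 → run H
t=30: queue=[F,H] q_used=0 → run F
t=31: queue=[F,H] q_used=1 → run F
t=32: queue=[H] q_used=0 → run H
t=33: queue=[H] q_used=1 → run H
t=34: (idle)
t=35: (idle)
t=36: (idle)
t=37: (idle)
t=38: (idle)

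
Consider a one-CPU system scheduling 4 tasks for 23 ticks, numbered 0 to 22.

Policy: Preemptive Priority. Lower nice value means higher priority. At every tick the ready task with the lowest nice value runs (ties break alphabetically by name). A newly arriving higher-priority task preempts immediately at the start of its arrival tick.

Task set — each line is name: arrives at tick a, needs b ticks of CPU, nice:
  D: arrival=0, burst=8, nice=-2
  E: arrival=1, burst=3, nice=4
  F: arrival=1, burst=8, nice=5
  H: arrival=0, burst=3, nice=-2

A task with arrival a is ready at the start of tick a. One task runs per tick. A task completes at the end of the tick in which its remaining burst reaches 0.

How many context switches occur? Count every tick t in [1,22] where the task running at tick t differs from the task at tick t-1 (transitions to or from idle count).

context switches = 4

t=0: ready={D,H} → run D
t=1: ready={D,E,F,H} → run D
t=2: ready={D,E,F,H} → run D
t=3: ready={D,E,F,H} → run D
t=4: ready={D,E,F,H} → run D
t=5: ready={D,E,F,H} → run D
t=6: ready={D,E,F,H} → run D
t=7: ready={D,E,F,H} → run D
t=8: ready={E,F,H} → run H
t=9: ready={E,F,H} → run H
t=10: ready={E,F,H} → run H
t=11: ready={E,F} → run E
t=12: ready={E,F} → run E
t=13: ready={E,F} → run E
t=14: ready={F} → run F
t=15: ready={F} → run F
t=16: ready={F} → run F
t=17: ready={F} → run F
t=18: ready={F} → run F
t=19: ready={F} → run F
t=20: ready={F} → run F
t=21: ready={F} → run F
t=22: (idle)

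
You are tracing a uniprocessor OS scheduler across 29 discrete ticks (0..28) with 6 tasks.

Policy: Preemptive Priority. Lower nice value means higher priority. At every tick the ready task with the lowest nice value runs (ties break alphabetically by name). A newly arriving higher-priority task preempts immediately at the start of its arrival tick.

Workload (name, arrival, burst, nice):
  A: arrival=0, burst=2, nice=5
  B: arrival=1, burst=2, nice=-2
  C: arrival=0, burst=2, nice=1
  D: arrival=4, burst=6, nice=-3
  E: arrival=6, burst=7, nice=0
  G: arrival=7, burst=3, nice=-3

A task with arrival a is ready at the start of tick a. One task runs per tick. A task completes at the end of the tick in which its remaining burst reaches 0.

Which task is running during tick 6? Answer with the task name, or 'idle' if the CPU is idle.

running at tick 6 = D

t=0: ready={A,C} → run C
t=1: ready={A,B,C} → run B
t=2: ready={A,B,C} → run B
t=3: ready={A,C} → run C
t=4: ready={A,D} → run D
t=5: ready={A,D} → run D
t=6: ready={A,D,E} → run D
t=7: ready={A,D,E,G} → run D
t=8: ready={A,D,E,G} → run D
t=9: ready={A,D,E,G} → run D
t=10: ready={A,E,G} → run G
t=11: ready={A,E,G} → run G
t=12: ready={A,E,G} → run G
t=13: ready={A,E} → run E
t=14: ready={A,E} → run E
t=15: ready={A,E} → run E
t=16: ready={A,E} → run E
t=17: ready={A,E} → run E
t=18: ready={A,E} → run E
t=19: ready={A,E} → run E
t=20: ready={A} → run A
t=21: ready={A} → run A
t=22: (idle)
t=23: (idle)
t=24: (idle)
t=25: (idle)
t=26: (idle)
t=27: (idle)
t=28: (idle)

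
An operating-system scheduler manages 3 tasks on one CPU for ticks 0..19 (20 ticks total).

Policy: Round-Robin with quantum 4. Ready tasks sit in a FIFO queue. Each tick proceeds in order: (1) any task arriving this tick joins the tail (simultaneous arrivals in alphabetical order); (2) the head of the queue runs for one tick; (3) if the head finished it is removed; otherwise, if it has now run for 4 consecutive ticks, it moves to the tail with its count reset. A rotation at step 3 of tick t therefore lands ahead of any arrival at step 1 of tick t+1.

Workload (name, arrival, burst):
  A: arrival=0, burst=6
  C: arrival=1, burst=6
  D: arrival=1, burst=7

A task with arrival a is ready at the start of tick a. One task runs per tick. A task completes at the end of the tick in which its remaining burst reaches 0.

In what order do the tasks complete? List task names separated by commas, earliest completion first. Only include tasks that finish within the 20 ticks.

completion order = A, C, D

t=0: queue=[A] q_used=0 → run A
t=1: queue=[A,C,D] q_used=1 → run A
t=2: queue=[A,C,D] q_used=2 → run A
t=3: queue=[A,C,D] q_used=3 → run A
t=4: queue=[C,D,A] q_used=0 → run C
t=5: queue=[C,D,A] q_used=1 → run C
t=6: queue=[C,D,A] q_used=2 → run C
t=7: queue=[C,D,A] q_used=3 → run C
t=8: queue=[D,A,C] q_used=0 → run D
t=9: queue=[D,A,C] q_used=1 → run D
t=10: queue=[D,A,C] q_used=2 → run D
t=11: queue=[D,A,C] q_used=3 → run D
t=12: queue=[A,C,D] q_used=0 → run A
t=13: queue=[A,C,D] q_used=1 → run A
t=14: queue=[C,D] q_used=0 → run C
t=15: queue=[C,D] q_used=1 → run C
t=16: queue=[D] q_used=0 → run D
t=17: queue=[D] q_used=1 → run D
t=18: queue=[D] q_used=2 → run D
t=19: (idle)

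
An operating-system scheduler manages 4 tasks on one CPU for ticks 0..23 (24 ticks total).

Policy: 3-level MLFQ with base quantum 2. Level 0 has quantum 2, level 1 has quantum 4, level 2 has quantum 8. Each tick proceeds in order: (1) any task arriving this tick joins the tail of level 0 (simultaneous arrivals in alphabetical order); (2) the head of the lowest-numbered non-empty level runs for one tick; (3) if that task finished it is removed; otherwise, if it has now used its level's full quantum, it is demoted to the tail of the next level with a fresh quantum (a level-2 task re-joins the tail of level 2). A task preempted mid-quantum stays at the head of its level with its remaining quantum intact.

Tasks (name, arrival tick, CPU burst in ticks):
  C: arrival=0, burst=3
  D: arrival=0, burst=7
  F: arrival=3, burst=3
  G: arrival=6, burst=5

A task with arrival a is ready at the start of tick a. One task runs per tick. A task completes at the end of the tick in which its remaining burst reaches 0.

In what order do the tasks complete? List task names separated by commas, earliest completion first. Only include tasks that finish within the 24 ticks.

t=0: L0/L1/L2 = CD/-/- → run C
t=1: L0/L1/L2 = CD/-/- → run C
t=2: L0/L1/L2 = D/C/- → run D
t=3: L0/L1/L2 = DF/C/- → run D
t=4: L0/L1/L2 = F/CD/- → run F
t=5: L0/L1/L2 = F/CD/- → run F
t=6: L0/L1/L2 = G/CDF/- → run G
t=7: L0/L1/L2 = G/CDF/- → run G
t=8: L0/L1/L2 = -/CDFG/- → run C
t=9: L0/L1/L2 = -/DFG/- → run D
t=10: L0/L1/L2 = -/DFG/- → run D
t=11: L0/L1/L2 = -/DFG/- → run D
t=12: L0/L1/L2 = -/DFG/- → run D
t=13: L0/L1/L2 = -/FG/D → run F
t=14: L0/L1/L2 = -/G/D → run G
t=15: L0/L1/L2 = -/G/D → run G
t=16: L0/L1/L2 = -/G/D → run G
t=17: L0/L1/L2 = -/-/D → run D
t=18: (idle)
t=19: (idle)
t=20: (idle)
t=21: (idle)
t=22: (idle)
t=23: (idle)

completion order = C, F, G, D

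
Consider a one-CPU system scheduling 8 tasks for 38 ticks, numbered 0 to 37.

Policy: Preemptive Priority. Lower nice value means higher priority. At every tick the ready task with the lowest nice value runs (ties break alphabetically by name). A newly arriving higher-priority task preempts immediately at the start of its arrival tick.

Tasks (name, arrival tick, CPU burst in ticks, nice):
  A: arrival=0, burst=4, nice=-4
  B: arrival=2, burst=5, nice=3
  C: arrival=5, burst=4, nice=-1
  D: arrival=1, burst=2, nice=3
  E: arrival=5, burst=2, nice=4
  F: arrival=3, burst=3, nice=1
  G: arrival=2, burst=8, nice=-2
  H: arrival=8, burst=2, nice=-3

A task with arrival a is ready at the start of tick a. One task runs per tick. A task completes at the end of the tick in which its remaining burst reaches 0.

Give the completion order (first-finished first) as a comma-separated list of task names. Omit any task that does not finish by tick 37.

completion order = A, H, G, C, F, B, D, E

t=0: ready={A} → run A
t=1: ready={A,D} → run A
t=2: ready={A,B,D,G} → run A
t=3: ready={A,B,D,F,G} → run A
t=4: ready={B,D,F,G} → run G
t=5: ready={B,C,D,E,F,G} → run G
t=6: ready={B,C,D,E,F,G} → run G
t=7: ready={B,C,D,E,F,G} → run G
t=8: ready={B,C,D,E,F,G,H} → run H
t=9: ready={B,C,D,E,F,G,H} → run H
t=10: ready={B,C,D,E,F,G} → run G
t=11: ready={B,C,D,E,F,G} → run G
t=12: ready={B,C,D,E,F,G} → run G
t=13: ready={B,C,D,E,F,G} → run G
t=14: ready={B,C,D,E,F} → run C
t=15: ready={B,C,D,E,F} → run C
t=16: ready={B,C,D,E,F} → run C
t=17: ready={B,C,D,E,F} → run C
t=18: ready={B,D,E,F} → run F
t=19: ready={B,D,E,F} → run F
t=20: ready={B,D,E,F} → run F
t=21: ready={B,D,E} → run B
t=22: ready={B,D,E} → run B
t=23: ready={B,D,E} → run B
t=24: ready={B,D,E} → run B
t=25: ready={B,D,E} → run B
t=26: ready={D,E} → run D
t=27: ready={D,E} → run D
t=28: ready={E} → run E
t=29: ready={E} → run E
t=30: (idle)
t=31: (idle)
t=32: (idle)
t=33: (idle)
t=34: (idle)
t=35: (idle)
t=36: (idle)
t=37: (idle)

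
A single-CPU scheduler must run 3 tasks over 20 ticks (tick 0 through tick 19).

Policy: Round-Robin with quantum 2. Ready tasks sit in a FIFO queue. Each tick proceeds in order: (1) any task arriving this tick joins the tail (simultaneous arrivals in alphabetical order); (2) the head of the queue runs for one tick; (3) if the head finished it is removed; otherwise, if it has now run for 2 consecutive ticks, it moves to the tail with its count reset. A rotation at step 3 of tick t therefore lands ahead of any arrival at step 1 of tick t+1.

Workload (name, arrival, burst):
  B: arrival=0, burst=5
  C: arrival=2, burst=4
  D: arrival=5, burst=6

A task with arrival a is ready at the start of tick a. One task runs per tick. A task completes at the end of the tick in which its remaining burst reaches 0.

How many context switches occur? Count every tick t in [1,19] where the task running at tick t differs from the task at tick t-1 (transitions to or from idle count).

context switches = 6

t=0: queue=[B] q_used=0 → run B
t=1: queue=[B] q_used=1 → run B
t=2: queue=[B,C] q_used=0 → run B
t=3: queue=[B,C] q_used=1 → run B
t=4: queue=[C,B] q_used=0 → run C
t=5: queue=[C,B,D] q_used=1 → run C
t=6: queue=[B,D,C] q_used=0 → run B
t=7: queue=[D,C] q_used=0 → run D
t=8: queue=[D,C] q_used=1 → run D
t=9: queue=[C,D] q_used=0 → run C
t=10: queue=[C,D] q_used=1 → run C
t=11: queue=[D] q_used=0 → run D
t=12: queue=[D] q_used=1 → run D
t=13: queue=[D] q_used=0 → run D
t=14: queue=[D] q_used=1 → run D
t=15: (idle)
t=16: (idle)
t=17: (idle)
t=18: (idle)
t=19: (idle)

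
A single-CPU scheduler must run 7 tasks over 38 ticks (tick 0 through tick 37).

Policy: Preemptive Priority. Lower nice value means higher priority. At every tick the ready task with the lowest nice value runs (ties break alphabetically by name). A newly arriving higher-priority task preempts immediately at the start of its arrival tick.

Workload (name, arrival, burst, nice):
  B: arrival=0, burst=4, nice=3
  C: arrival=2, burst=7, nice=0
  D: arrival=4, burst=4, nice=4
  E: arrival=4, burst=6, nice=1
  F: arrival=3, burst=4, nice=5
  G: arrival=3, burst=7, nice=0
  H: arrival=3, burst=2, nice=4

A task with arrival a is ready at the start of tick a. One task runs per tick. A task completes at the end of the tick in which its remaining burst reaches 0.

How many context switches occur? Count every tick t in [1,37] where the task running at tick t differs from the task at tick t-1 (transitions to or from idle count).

t=0: ready={B} → run B
t=1: ready={B} → run B
t=2: ready={B,C} → run C
t=3: ready={B,C,F,G,H} → run C
t=4: ready={B,C,D,E,F,G,H} → run C
t=5: ready={B,C,D,E,F,G,H} → run C
t=6: ready={B,C,D,E,F,G,H} → run C
t=7: ready={B,C,D,E,F,G,H} → run C
t=8: ready={B,C,D,E,F,G,H} → run C
t=9: ready={B,D,E,F,G,H} → run G
t=10: ready={B,D,E,F,G,H} → run G
t=11: ready={B,D,E,F,G,H} → run G
t=12: ready={B,D,E,F,G,H} → run G
t=13: ready={B,D,E,F,G,H} → run G
t=14: ready={B,D,E,F,G,H} → run G
t=15: ready={B,D,E,F,G,H} → run G
t=16: ready={B,D,E,F,H} → run E
t=17: ready={B,D,E,F,H} → run E
t=18: ready={B,D,E,F,H} → run E
t=19: ready={B,D,E,F,H} → run E
t=20: ready={B,D,E,F,H} → run E
t=21: ready={B,D,E,F,H} → run E
t=22: ready={B,D,F,H} → run B
t=23: ready={B,D,F,H} → run B
t=24: ready={D,F,H} → run D
t=25: ready={D,F,H} → run D
t=26: ready={D,F,H} → run D
t=27: ready={D,F,H} → run D
t=28: ready={F,H} → run H
t=29: ready={F,H} → run H
t=30: ready={F} → run F
t=31: ready={F} → run F
t=32: ready={F} → run F
t=33: ready={F} → run F
t=34: (idle)
t=35: (idle)
t=36: (idle)
t=37: (idle)

context switches = 8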